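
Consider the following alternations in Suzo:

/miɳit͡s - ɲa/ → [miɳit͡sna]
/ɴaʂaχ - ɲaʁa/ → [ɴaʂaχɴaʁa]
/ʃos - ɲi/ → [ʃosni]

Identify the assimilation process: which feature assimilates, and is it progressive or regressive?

progressive place assimilation

The segment that alternates is /ɲ/, which surfaces as [n] when adjacent to /t͡s/.
/ɲ/ is palatal while /t͡s/ is alveolar; the output [n] is alveolar, matching the trigger — so the feature that spreads is place.
Manner and voice are unchanged, so the assimilation is partial, not total.
Checking the remaining alternations: /ɲ/ → [ɴ] after /χ/ (palatal → uvular, matching uvular); /ɲ/ → [n] after /s/ (palatal → alveolar, matching alveolar) — only place changes, and always toward the preceding segment.
Since the segment that changes follows the conditioning segment, the assimilation is progressive.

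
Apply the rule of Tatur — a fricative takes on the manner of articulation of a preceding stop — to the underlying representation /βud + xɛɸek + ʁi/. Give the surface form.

The rule targets /x/ (voiceless velar fricative), which sits after the trigger /d/ (stop).
Changing only its manner to stop gives [k] — the voiceless velar stop.
At the second juncture, /ʁ/ likewise becomes [ɢ] adjacent to /k/.

[βudkɛɸekɢi]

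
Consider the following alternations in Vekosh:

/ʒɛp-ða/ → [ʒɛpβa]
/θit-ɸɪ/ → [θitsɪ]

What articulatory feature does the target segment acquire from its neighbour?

The segment that alternates is /ð/, which surfaces as [β] when adjacent to /p/.
/ð/ is dental while /p/ is bilabial; the output [β] is bilabial, matching the trigger — so the feature that spreads is place.
The other alternating form patterns the same way: /ɸ/ → [s] after /t/ (bilabial → alveolar, matching alveolar) — only place changes, and always toward the preceding segment.

place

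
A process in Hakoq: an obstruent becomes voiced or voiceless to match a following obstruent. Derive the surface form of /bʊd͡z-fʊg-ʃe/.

[bʊt͡sfʊkʃe]

The rule targets /d͡z/ (voiced alveolar affricate), which sits before the trigger /f/ (voiceless).
Changing only its voicing to voiceless gives [t͡s] — the voiceless alveolar affricate.
At the second juncture, /g/ likewise becomes [k] adjacent to /ʃ/.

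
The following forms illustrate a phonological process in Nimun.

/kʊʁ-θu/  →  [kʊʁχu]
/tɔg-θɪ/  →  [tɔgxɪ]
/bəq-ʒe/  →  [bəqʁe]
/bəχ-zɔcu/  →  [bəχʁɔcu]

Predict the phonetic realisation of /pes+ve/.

The data show progressive place assimilation: /θ/ → [χ] after /ʁ/; /θ/ → [x] after /g/; /ʒ/ → [ʁ] after /q/; /z/ → [ʁ] after /χ/. In each pair only place changes, matching the preceding consonant, while manner and voice stay constant.
The rule targets /v/ (voiced labiodental fricative), which sits after the trigger /s/ (alveolar).
The voiced alveolar fricative is [z], so /v/ → [z].

[pesze]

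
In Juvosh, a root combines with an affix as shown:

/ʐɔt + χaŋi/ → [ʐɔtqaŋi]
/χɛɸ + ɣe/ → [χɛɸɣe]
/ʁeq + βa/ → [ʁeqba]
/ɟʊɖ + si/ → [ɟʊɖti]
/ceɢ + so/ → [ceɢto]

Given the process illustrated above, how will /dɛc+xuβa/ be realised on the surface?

The data show progressive manner assimilation: /χ/ → [q] after /t/; /β/ → [b] after /q/; /s/ → [t] after /ɖ/; /s/ → [t] after /ɢ/. In each pair only manner changes, matching the preceding consonant, while place and voice stay constant.
No alternation appears in [χɛɸɣe]: there the adjacent consonants already agree in manner (/ɣ/ and /ɸ/ are both fricatives), so this form is consistent with the same rule.
The rule targets /x/ (voiceless velar fricative), which sits after the trigger /c/ (stop).
The voiceless velar stop is [k], so /x/ → [k].

[dɛckuβa]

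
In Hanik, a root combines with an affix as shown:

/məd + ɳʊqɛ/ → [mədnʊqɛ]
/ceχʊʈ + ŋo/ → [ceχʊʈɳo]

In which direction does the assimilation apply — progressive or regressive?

progressive

Comparing underlying and surface forms, /ɳ/ → [n] is the alternation; the neighbouring /d/ is constant.
/ɳ/ is retroflex while /d/ is alveolar; the output [n] is alveolar, matching the trigger — so the feature that spreads is place.
The other alternating form patterns the same way: /ŋ/ → [ɳ] after /ʈ/ (velar → retroflex, matching retroflex) — only place changes, and always toward the preceding segment.
Since the segment that changes follows the conditioning segment, the assimilation is progressive.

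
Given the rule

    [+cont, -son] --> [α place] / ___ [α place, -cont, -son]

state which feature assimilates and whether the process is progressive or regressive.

regressive place assimilation

The rule copies the place features (abbreviated [place]) from the environment onto the target, so the assimilating feature is place.
Since the environment is written after the underscore, the trigger follows the target; the direction is regressive.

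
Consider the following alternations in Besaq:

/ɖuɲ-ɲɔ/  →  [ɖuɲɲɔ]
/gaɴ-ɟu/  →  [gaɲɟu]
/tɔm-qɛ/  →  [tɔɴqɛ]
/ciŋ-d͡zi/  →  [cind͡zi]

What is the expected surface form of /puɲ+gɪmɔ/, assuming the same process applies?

The data show regressive place assimilation: /ɴ/ → [ɲ] before /ɟ/; /m/ → [ɴ] before /q/; /ŋ/ → [n] before /d͡z/. In each pair only place changes, matching the following consonant, while manner and voice stay constant.
No alternation appears in [ɖuɲɲɔ]: there the adjacent consonants already agree in place (/ɲ/ and /ɲ/ are both palatal), so this form is consistent with the same rule.
/ɲ/ is a voiced palatal nasal. The following trigger /g/ is velar, so /ɲ/ must become velar as well.
A voiced velar nasal is [ŋ], so the surface segment is [ŋ].

[puŋgɪmɔ]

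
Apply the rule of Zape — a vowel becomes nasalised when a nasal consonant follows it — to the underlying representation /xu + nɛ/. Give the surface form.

[xũnɛ]

The vowel /u/ is adjacent to the following nasal /n/, so it acquires [+nasal] and surfaces as [ũ].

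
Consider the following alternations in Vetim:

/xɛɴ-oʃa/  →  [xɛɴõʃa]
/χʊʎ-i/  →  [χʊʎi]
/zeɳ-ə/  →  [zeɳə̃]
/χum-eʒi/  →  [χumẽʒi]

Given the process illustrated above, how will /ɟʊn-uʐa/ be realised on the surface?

The data show progressive nasality assimilation (vowel nasalisation): /o/ → [õ] after /ɴ/; /ə/ → [ə̃] after /ɳ/; /e/ → [ẽ] after /m/ — a vowel is nasalised by an immediately preceding nasal consonant.
No change occurs in [χʊʎi] because the vowel at the boundary is adjacent to an oral consonant, not a nasal (/i/ next to /ʎ/).
/u/ sits next to the nasal /n/ and is therefore nasalised to [ũ].

[ɟʊnũʐa]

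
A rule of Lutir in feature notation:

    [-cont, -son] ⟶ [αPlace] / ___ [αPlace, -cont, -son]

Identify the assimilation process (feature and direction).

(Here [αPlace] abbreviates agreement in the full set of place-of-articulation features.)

regressive place assimilation

The shared variable α links the value of the place features (abbreviated [Place]) on the target to the same value on the neighbouring segment, so place is the feature that assimilates.
The conditioning segment sits to the right of the focus bar, meaning the trigger follows the segment that changes — regressive assimilation.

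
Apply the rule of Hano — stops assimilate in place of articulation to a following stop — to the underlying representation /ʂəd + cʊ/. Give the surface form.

[ʂəɟcʊ]

/d/ is a voiced alveolar stop. The following trigger /c/ is palatal, so /d/ must become palatal as well.
The voiced palatal stop is [ɟ], so /d/ → [ɟ].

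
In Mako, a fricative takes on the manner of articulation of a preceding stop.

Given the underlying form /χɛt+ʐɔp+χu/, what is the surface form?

/ʐ/ is a voiced retroflex fricative. The preceding trigger /t/ is a stop, so /ʐ/ must become a stop as well.
A voiced retroflex stop is [ɖ], so the surface segment is [ɖ].
At the second juncture, /χ/ likewise becomes [q] adjacent to /p/.

[χɛtɖɔpqu]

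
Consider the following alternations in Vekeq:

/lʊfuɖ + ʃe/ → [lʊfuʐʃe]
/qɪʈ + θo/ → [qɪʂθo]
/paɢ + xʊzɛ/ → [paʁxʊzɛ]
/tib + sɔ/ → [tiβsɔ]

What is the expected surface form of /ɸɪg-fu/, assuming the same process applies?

The data show regressive manner assimilation: /ɖ/ → [ʐ] before /ʃ/; /ʈ/ → [ʂ] before /θ/; /ɢ/ → [ʁ] before /x/; /b/ → [β] before /s/. In each pair only manner changes, matching the following consonant, while place and voice stay constant.
The rule targets /g/ (voiced velar stop), which sits before the trigger /f/ (fricative).
The voiced velar fricative is [ɣ], so /g/ → [ɣ].

[ɸɪɣfu]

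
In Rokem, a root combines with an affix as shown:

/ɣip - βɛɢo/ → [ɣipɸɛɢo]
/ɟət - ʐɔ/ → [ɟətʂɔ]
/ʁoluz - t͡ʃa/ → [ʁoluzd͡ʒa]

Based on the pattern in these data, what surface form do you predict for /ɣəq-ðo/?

[ɣəqθo]

The data show progressive voicing assimilation: /β/ → [ɸ] after /p/; /ʐ/ → [ʂ] after /t/; /t͡ʃ/ → [d͡ʒ] after /z/. In each pair only voicing changes, matching the preceding consonant, while place and manner stay constant.
/ð/ is a voiced dental fricative. The preceding trigger /q/ is voiceless, so /ð/ must become voiceless as well.
The voiceless dental fricative is [θ], so /ð/ → [θ].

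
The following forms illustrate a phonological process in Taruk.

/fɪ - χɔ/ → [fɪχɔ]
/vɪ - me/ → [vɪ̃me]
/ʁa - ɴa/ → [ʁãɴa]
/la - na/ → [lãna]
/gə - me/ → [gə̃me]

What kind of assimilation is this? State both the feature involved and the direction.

The vowel /ɪ/ surfaces as nasalised [ɪ̃] next to the following nasal /m/ — it has acquired the [+nasal] feature of its neighbour.
The other forms show the same pattern: /a/ → [ã] before /ɴ/; /a/ → [ã] before /n/; /ə/ → [ə̃] before /m/ — each time a vowel is nasalised next to a following nasal.
No change occurs in [fɪχɔ] because the vowel at the boundary is adjacent to an oral consonant, not a nasal (/ɪ/ next to /χ/).
Because the conditioning nasal is to the right of the vowel that changes, the process is regressive (anticipatory).

regressive nasality assimilation (vowel nasalisation)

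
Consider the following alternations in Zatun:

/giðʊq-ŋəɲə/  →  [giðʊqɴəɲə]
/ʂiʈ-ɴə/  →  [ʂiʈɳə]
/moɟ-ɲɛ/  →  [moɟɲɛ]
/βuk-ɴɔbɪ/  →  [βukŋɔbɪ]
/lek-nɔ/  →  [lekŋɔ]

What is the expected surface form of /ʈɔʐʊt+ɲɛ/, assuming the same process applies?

The data show progressive place assimilation: /ŋ/ → [ɴ] after /q/; /ɴ/ → [ɳ] after /ʈ/; /ɴ/ → [ŋ] after /k/; /n/ → [ŋ] after /k/. In each pair only place changes, matching the preceding consonant, while manner and voice stay constant.
No alternation appears in [moɟɲɛ]: there the adjacent consonants already agree in place (/ɲ/ and /ɟ/ are both palatal), so this form is consistent with the same rule.
/ɲ/ is a voiced palatal nasal. The preceding trigger /t/ is alveolar, so /ɲ/ must become alveolar as well.
Changing only its place to alveolar gives [n] — the voiced alveolar nasal.

[ʈɔʐʊtnɛ]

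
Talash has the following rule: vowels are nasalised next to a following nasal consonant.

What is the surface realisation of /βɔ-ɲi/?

[βɔ̃ɲi]

/ɔ/ sits next to the nasal /ɲ/ and is therefore nasalised to [ɔ̃].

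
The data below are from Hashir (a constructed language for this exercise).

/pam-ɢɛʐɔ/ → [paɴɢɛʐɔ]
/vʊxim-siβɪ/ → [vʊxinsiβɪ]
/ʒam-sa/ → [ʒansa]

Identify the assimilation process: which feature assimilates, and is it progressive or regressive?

regressive place assimilation

The segment that alternates is /m/, which surfaces as [ɴ] when adjacent to /ɢ/.
The change bilabial → uvular matches the place of the following /ɢ/, identifying this as place assimilation.
Manner and voice are unchanged, so the assimilation is partial, not total.
The other alternating form patterns the same way: /m/ → [n] before /s/ (bilabial → alveolar, matching alveolar) — only place changes, and always toward the following segment.
The trigger is the following segment, so the direction is regressive (anticipatory).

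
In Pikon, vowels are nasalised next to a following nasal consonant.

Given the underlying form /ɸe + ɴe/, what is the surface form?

[ɸẽɴe]

/e/ sits next to the nasal /ɴ/ and is therefore nasalised to [ẽ].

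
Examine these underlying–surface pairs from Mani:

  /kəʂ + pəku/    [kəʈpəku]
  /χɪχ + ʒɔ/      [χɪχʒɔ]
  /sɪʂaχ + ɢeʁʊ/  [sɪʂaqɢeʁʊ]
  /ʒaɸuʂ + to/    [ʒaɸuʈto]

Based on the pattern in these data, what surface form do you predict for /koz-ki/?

[kodki]

The data show regressive manner assimilation: /ʂ/ → [ʈ] before /p/; /χ/ → [q] before /ɢ/; /ʂ/ → [ʈ] before /t/. In each pair only manner changes, matching the following consonant, while place and voice stay constant.
No alternation appears in [χɪχʒɔ]: there the adjacent consonants already agree in manner (/χ/ and /ʒ/ are both fricatives), so this form is consistent with the same rule.
The rule targets /z/ (voiced alveolar fricative), which sits before the trigger /k/ (stop).
A voiced alveolar stop is [d], so the surface segment is [d].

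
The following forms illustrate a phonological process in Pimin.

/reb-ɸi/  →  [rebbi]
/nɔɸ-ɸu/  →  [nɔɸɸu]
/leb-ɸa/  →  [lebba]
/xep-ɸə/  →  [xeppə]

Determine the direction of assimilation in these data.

Comparing underlying and surface forms, /ɸ/ → [b] is the alternation; the neighbouring /b/ is constant.
The output [b] is identical to the trigger /b/ — every feature (place, manner, voicing) has been copied — so this is total assimilation.
The other form behaves the same way: /ɸ/ → [p] after /p/ — in each case the output is a copy of the preceding consonant.
In [nɔɸɸu] the two consonants at the boundary are already identical (/ɸ/ + /ɸ/), so the rule applies vacuously and nothing changes.
The trigger is the preceding segment, so the direction is progressive (perseverative).

progressive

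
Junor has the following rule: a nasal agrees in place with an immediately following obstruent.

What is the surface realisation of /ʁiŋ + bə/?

[ʁimbə]

The rule targets /ŋ/ (voiced velar nasal), which sits before the trigger /b/ (bilabial).
Changing only its place to bilabial gives [m] — the voiced bilabial nasal.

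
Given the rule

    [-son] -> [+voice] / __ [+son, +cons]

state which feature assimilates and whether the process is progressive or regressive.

regressive voicing assimilation

The structural change is [+voice], and the conditioning segment [+son, +cons] (a sonorant consonant) is itself voiced, so the target comes to share the voicing of its neighbour — voicing assimilation.
Since the environment is written after the underscore, the trigger follows the target; the direction is regressive.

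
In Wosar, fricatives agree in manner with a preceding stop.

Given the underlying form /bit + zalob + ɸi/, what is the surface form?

[bitdalobpi]

The rule targets /z/ (voiced alveolar fricative), which sits after the trigger /t/ (stop).
Changing only its manner to stop gives [d] — the voiced alveolar stop.
The same rule applies at the second boundary: /ɸ/ → [p] next to /b/.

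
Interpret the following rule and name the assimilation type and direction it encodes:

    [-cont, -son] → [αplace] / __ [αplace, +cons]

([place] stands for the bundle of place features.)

The shared variable α links the value of the place features (abbreviated [place]) on the target to the same value on the neighbouring segment, so place is the feature that assimilates.
The conditioning segment sits to the right of the focus bar, meaning the trigger follows the segment that changes — regressive assimilation.

regressive place assimilation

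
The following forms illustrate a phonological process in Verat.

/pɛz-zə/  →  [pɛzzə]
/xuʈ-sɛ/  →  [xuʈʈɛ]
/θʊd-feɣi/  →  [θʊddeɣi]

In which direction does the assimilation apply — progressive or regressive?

progressive

Underlying /s/ is realised as [ʈ] next to /ʈ/; /ʈ/ itself does not change.
The output [ʈ] is identical to the trigger /ʈ/ — every feature (place, manner, voicing) has been copied — so this is total assimilation.
The other form behaves the same way: /f/ → [d] after /d/ — in each case the output is a copy of the preceding consonant.
In [pɛzzə] the two consonants at the boundary are already identical (/z/ + /z/), so the rule applies vacuously and nothing changes.
The trigger is the preceding segment, so the direction is progressive (perseverative).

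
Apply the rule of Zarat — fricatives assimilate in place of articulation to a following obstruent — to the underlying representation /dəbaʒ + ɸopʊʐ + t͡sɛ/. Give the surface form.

/ʒ/ is a voiced postalveolar fricative. The following trigger /ɸ/ is bilabial, so /ʒ/ must become bilabial as well.
The voiced bilabial fricative is [β], so /ʒ/ → [β].
The same rule applies at the second boundary: /ʐ/ → [z] next to /t͡s/.

[dəbaβɸopʊzt͡sɛ]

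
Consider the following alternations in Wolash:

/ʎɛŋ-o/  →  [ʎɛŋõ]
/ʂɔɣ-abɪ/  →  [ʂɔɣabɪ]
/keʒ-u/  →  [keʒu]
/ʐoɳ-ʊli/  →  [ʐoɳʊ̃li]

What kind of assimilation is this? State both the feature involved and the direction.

The vowel /o/ surfaces as nasalised [õ] next to the preceding nasal /ŋ/ — it has acquired the [+nasal] feature of its neighbour.
The other form shows the same pattern: /ʊ/ → [ʊ̃] after /ɳ/ — each time a vowel is nasalised next to a preceding nasal.
No change occurs in [ʂɔɣabɪ], [keʒu] because the vowel at the boundary is adjacent to an oral consonant, not a nasal (/a/ next to /ɣ/; /u/ next to /ʒ/).
Because the conditioning nasal is to the left of the vowel that changes, the process is progressive (perseverative).

progressive nasality assimilation (vowel nasalisation)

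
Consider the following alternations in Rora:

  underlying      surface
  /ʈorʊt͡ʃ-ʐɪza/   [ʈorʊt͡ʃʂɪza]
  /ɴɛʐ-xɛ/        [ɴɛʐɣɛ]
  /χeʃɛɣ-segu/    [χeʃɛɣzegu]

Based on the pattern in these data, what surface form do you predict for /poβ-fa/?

The data show progressive voicing assimilation: /ʐ/ → [ʂ] after /t͡ʃ/; /x/ → [ɣ] after /ʐ/; /s/ → [z] after /ɣ/. In each pair only voicing changes, matching the preceding consonant, while place and manner stay constant.
The rule targets /f/ (voiceless labiodental fricative), which sits after the trigger /β/ (voiced).
The voiced labiodental fricative is [v], so /f/ → [v].

[poβva]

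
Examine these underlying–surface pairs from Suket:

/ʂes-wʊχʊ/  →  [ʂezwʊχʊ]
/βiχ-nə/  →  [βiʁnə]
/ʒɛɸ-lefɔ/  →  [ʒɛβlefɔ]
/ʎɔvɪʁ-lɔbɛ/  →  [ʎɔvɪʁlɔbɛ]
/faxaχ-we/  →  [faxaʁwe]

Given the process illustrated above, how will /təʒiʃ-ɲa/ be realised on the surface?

The data show regressive voicing assimilation: /s/ → [z] before /w/; /χ/ → [ʁ] before /n/; /ɸ/ → [β] before /l/; /χ/ → [ʁ] before /w/. In each pair only voicing changes, matching the following consonant, while place and manner stay constant.
No alternation appears in [ʎɔvɪʁlɔbɛ]: there the adjacent consonants already agree in voicing (/ʁ/ and /l/ are both voiced), so this form is consistent with the same rule.
/ʃ/ is a voiceless postalveolar fricative. The following trigger /ɲ/ is voiced, so /ʃ/ must become voiced as well.
A voiced postalveolar fricative is [ʒ], so the surface segment is [ʒ].

[təʒiʒɲa]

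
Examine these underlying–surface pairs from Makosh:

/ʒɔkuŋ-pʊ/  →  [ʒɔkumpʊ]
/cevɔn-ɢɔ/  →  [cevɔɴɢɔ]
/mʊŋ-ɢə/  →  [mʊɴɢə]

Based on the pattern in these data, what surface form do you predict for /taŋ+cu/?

The data show regressive place assimilation: /ŋ/ → [m] before /p/; /n/ → [ɴ] before /ɢ/; /ŋ/ → [ɴ] before /ɢ/. In each pair only place changes, matching the following consonant, while manner and voice stay constant.
The rule targets /ŋ/ (voiced velar nasal), which sits before the trigger /c/ (palatal).
A voiced palatal nasal is [ɲ], so the surface segment is [ɲ].

[taɲcu]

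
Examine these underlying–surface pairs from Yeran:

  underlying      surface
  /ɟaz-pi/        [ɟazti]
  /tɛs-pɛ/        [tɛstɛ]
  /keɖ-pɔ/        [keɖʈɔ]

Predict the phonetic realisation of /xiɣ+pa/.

The data show progressive place assimilation: /p/ → [t] after /z/; /p/ → [t] after /s/; /p/ → [ʈ] after /ɖ/. In each pair only place changes, matching the preceding consonant, while manner and voice stay constant.
/p/ is a voiceless bilabial stop. The preceding trigger /ɣ/ is velar, so /p/ must become velar as well.
A voiceless velar stop is [k], so the surface segment is [k].

[xiɣka]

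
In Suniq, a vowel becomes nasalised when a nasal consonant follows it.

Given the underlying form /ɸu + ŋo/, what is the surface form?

The vowel /u/ is adjacent to the following nasal /ŋ/, so it acquires [+nasal] and surfaces as [ũ].

[ɸũŋo]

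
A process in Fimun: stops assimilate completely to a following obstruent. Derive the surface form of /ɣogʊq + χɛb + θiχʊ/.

[ɣogʊχχɛθθiχʊ]

/q/ is the segment targeted by the rule; it sits immediately before /χ/, so it assimilates completely and surfaces as [χ].
The same rule applies at the second boundary: /b/ → [θ] next to /θ/.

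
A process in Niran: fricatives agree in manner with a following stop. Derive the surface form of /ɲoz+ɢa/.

/z/ is a voiced alveolar fricative. The following trigger /ɢ/ is a stop, so /z/ must become a stop as well.
The voiced alveolar stop is [d], so /z/ → [d].

[ɲodɢa]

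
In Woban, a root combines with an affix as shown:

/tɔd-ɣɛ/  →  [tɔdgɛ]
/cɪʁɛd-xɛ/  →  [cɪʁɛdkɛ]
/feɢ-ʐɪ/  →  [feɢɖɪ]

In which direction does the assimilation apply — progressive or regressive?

Underlying /ɣ/ is realised as [g] next to /d/; /d/ itself does not change.
/ɣ/ is a fricative while /d/ is a stop; the output [g] is a stop, matching the trigger — so the feature that spreads is manner.
The same holds elsewhere in the data: /x/ → [k] after /d/ (fricative → stop, matching a stop); /ʐ/ → [ɖ] after /ɢ/ (fricative → stop, matching a stop) — only manner changes, and always toward the preceding segment.
Since the segment that changes follows the conditioning segment, the assimilation is progressive.

progressive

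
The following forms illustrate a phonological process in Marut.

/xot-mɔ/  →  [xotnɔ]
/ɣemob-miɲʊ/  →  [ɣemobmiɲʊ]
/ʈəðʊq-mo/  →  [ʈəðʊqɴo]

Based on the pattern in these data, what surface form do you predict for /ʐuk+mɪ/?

[ʐukŋɪ]

The data show progressive place assimilation: /m/ → [n] after /t/; /m/ → [ɴ] after /q/. In each pair only place changes, matching the preceding consonant, while manner and voice stay constant.
No alternation appears in [ɣemobmiɲʊ]: there the adjacent consonants already agree in place (/m/ and /b/ are both bilabial), so this form is consistent with the same rule.
/m/ is a voiced bilabial nasal. The preceding trigger /k/ is velar, so /m/ must become velar as well.
A voiced velar nasal is [ŋ], so the surface segment is [ŋ].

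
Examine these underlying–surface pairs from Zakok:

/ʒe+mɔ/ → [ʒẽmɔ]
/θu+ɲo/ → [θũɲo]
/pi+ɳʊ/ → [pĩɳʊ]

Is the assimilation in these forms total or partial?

The vowel /e/ surfaces as nasalised [ẽ] next to the following nasal /m/ — it has acquired the [+nasal] feature of its neighbour.
The other forms show the same pattern: /u/ → [ũ] before /ɲ/; /i/ → [ĩ] before /ɳ/ — each time a vowel is nasalised next to a following nasal.

partial assimilation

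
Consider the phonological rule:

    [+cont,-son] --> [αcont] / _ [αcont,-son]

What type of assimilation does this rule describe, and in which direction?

regressive manner assimilation

The shared variable α links the value of [cont] on the target to that of the neighbouring obstruent. [cont] distinguishes stops from fricatives — a manner-of-articulation feature — so this is manner assimilation.
The conditioning segment sits to the right of the focus bar, meaning the trigger follows the segment that changes — regressive assimilation.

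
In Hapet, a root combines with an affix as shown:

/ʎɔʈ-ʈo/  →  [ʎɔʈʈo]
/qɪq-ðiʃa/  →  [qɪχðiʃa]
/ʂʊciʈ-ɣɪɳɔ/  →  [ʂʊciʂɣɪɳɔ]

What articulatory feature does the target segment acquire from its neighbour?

The segment that alternates is /q/, which surfaces as [χ] when adjacent to /ð/.
/q/ is a stop while /ð/ is a fricative; the output [χ] is a fricative, matching the trigger — so the feature that spreads is manner.
Checking the remaining alternation: /ʈ/ → [ʂ] before /ɣ/ (stop → fricative, matching a fricative) — only manner changes, and always toward the following segment.
No alternation appears in [ʎɔʈʈo]: there the adjacent consonants already agree in manner (/ʈ/ and /ʈ/ are both stops), so this form is consistent with the same rule.

manner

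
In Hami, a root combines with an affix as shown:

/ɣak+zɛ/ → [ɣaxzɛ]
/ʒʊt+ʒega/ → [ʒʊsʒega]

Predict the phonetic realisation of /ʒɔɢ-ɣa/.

The data show regressive manner assimilation: /k/ → [x] before /z/; /t/ → [s] before /ʒ/. In each pair only manner changes, matching the following consonant, while place and voice stay constant.
/ɢ/ is a voiced uvular stop. The following trigger /ɣ/ is a fricative, so /ɢ/ must become a fricative as well.
The voiced uvular fricative is [ʁ], so /ɢ/ → [ʁ].

[ʒɔʁɣa]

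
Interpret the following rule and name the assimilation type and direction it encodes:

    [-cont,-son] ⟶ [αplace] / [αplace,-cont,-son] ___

progressive place assimilation

The rule copies the place features (abbreviated [place]) from the environment onto the target, so the assimilating feature is place.
Since the environment is written before the underscore, the trigger precedes the target; the direction is progressive.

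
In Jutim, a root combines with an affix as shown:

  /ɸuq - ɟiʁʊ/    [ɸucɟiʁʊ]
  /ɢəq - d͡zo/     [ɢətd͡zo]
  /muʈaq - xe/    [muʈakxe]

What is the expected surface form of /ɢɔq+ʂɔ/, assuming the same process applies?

The data show regressive place assimilation: /q/ → [c] before /ɟ/; /q/ → [t] before /d͡z/; /q/ → [k] before /x/. In each pair only place changes, matching the following consonant, while manner and voice stay constant.
/q/ is a voiceless uvular stop. The following trigger /ʂ/ is retroflex, so /q/ must become retroflex as well.
Changing only its place to retroflex gives [ʈ] — the voiceless retroflex stop.

[ɢɔʈʂɔ]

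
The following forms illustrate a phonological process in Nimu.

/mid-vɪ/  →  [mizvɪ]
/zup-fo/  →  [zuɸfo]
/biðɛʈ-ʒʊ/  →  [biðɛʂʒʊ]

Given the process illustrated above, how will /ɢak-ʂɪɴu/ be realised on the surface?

[ɢaxʂɪɴu]

The data show regressive manner assimilation: /d/ → [z] before /v/; /p/ → [ɸ] before /f/; /ʈ/ → [ʂ] before /ʒ/. In each pair only manner changes, matching the following consonant, while place and voice stay constant.
/k/ is a voiceless velar stop. The following trigger /ʂ/ is a fricative, so /k/ must become a fricative as well.
A voiceless velar fricative is [x], so the surface segment is [x].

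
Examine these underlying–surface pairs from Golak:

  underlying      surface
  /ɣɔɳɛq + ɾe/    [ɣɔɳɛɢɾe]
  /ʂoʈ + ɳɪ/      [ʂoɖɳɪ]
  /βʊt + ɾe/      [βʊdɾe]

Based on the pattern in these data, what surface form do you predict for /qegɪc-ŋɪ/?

The data show regressive voicing assimilation: /q/ → [ɢ] before /ɾ/; /ʈ/ → [ɖ] before /ɳ/; /t/ → [d] before /ɾ/. In each pair only voicing changes, matching the following consonant, while place and manner stay constant.
The rule targets /c/ (voiceless palatal stop), which sits before the trigger /ŋ/ (voiced).
A voiced palatal stop is [ɟ], so the surface segment is [ɟ].

[qegɪɟŋɪ]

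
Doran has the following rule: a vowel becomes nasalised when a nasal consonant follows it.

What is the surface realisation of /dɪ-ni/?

/ɪ/ sits next to the nasal /n/ and is therefore nasalised to [ɪ̃].

[dɪ̃ni]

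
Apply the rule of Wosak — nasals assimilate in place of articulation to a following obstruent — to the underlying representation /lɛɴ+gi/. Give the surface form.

[lɛŋgi]

/ɴ/ is a voiced uvular nasal. The following trigger /g/ is velar, so /ɴ/ must become velar as well.
Changing only its place to velar gives [ŋ] — the voiced velar nasal.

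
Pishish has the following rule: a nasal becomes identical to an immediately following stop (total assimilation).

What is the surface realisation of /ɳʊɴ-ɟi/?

/ɴ/ is the segment targeted by the rule; it sits immediately before /ɟ/, so it assimilates completely and surfaces as [ɟ].

[ɳʊɟɟi]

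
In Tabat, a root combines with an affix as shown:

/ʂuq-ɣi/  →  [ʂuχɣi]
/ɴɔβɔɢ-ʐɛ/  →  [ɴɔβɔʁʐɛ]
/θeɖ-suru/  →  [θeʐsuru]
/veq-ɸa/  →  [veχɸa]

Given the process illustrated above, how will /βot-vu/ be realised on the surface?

[βosvu]

The data show regressive manner assimilation: /q/ → [χ] before /ɣ/; /ɢ/ → [ʁ] before /ʐ/; /ɖ/ → [ʐ] before /s/; /q/ → [χ] before /ɸ/. In each pair only manner changes, matching the following consonant, while place and voice stay constant.
The rule targets /t/ (voiceless alveolar stop), which sits before the trigger /v/ (fricative).
A voiceless alveolar fricative is [s], so the surface segment is [s].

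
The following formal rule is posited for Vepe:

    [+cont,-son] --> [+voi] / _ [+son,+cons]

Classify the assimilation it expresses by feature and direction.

The structural change is [+voi], and the conditioning segment [+son,+cons] (a sonorant consonant) is itself voiced, so the target comes to share the voicing of its neighbour — voicing assimilation.
The conditioning segment sits to the right of the focus bar, meaning the trigger follows the segment that changes — regressive assimilation.

regressive voicing assimilation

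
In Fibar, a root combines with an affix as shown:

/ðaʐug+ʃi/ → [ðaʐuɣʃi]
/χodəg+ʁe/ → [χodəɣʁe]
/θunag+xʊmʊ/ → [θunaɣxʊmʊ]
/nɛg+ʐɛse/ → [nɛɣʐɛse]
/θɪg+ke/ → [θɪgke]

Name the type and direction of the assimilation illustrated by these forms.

Underlying /g/ is realised as [ɣ] next to /ʃ/; /ʃ/ itself does not change.
/g/ is a stop while /ʃ/ is a fricative; the output [ɣ] is a fricative, matching the trigger — so the feature that spreads is manner.
Place and voice are unchanged, so the assimilation is partial, not total.
The other alternating forms pattern the same way: /g/ → [ɣ] before /ʁ/ (stop → fricative, matching a fricative); /g/ → [ɣ] before /x/ (stop → fricative, matching a fricative); /g/ → [ɣ] before /ʐ/ (stop → fricative, matching a fricative) — only manner changes, and always toward the following segment.
Nothing changes in [θɪgke]: there the adjacent consonants already agree in manner (/g/ and /k/ are both stops), so this form is consistent with the same rule.
Since the segment that changes precedes the conditioning segment, the assimilation is regressive.

regressive manner assimilation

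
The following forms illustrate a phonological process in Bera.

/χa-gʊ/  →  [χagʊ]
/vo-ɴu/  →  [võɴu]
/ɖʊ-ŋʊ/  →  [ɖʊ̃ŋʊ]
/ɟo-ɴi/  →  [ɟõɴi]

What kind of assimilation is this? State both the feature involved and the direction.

The vowel /o/ surfaces as nasalised [õ] next to the following nasal /ɴ/ — it has acquired the [+nasal] feature of its neighbour.
Likewise in the remaining data: /ʊ/ → [ʊ̃] before /ŋ/ — each time a vowel is nasalised next to a following nasal.
No change occurs in [χagʊ] because the vowel at the boundary is adjacent to an oral consonant, not a nasal (/a/ next to /g/).
Because the conditioning nasal is to the right of the vowel that changes, the process is regressive (anticipatory).

regressive nasality assimilation (vowel nasalisation)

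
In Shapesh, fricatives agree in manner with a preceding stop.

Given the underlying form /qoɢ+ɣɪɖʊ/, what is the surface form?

[qoɢgɪɖʊ]

/ɣ/ is a voiced velar fricative. The preceding trigger /ɢ/ is a stop, so /ɣ/ must become a stop as well.
A voiced velar stop is [g], so the surface segment is [g].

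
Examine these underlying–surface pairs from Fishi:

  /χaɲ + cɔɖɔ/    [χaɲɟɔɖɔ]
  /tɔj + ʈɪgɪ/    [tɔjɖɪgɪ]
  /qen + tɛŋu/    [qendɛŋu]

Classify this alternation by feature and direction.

The segment that alternates is /c/, which surfaces as [ɟ] when adjacent to /ɲ/.
The change voiceless → voiced matches the voicing of the preceding /ɲ/, identifying this as voicing assimilation.
Place and manner are unchanged, so the assimilation is partial, not total.
The other alternating forms pattern the same way: /ʈ/ → [ɖ] after /j/ (voiceless → voiced, matching voiced); /t/ → [d] after /n/ (voiceless → voiced, matching voiced) — only voicing changes, and always toward the preceding segment.
The trigger is the preceding segment, so the direction is progressive (perseverative).

progressive voicing assimilation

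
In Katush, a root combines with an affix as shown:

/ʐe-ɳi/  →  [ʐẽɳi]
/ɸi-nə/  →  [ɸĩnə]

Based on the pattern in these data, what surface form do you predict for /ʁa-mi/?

The data show regressive nasality assimilation (vowel nasalisation): /e/ → [ẽ] before /ɳ/; /i/ → [ĩ] before /n/ — a vowel is nasalised by an immediately following nasal consonant.
/a/ sits next to the nasal /m/ and is therefore nasalised to [ã].

[ʁãmi]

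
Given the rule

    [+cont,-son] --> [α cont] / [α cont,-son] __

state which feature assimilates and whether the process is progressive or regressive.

progressive manner assimilation

The shared variable α links the value of [cont] on the target to that of the neighbouring obstruent. [cont] distinguishes stops from fricatives — a manner-of-articulation feature — so this is manner assimilation.
The conditioning segment sits to the left of the focus bar, meaning the trigger precedes the segment that changes — progressive assimilation.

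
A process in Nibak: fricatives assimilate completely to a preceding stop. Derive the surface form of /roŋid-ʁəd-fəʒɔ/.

/ʁ/ is the segment targeted by the rule; it sits immediately after /d/, so it assimilates completely and surfaces as [d].
The same rule applies at the second boundary: /f/ → [d] next to /d/.

[roŋiddəddəʒɔ]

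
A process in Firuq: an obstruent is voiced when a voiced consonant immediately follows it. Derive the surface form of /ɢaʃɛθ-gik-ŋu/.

[ɢaʃɛðgigŋu]

The rule targets /θ/ (voiceless dental fricative), which sits before the trigger /g/ (voiced).
The voiced dental fricative is [ð], so /θ/ → [ð].
The same rule applies at the second boundary: /k/ → [g] next to /ŋ/.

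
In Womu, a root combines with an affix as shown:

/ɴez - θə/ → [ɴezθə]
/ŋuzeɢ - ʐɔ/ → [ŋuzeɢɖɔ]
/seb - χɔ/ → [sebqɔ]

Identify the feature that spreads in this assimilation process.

manner

Comparing underlying and surface forms, /ʐ/ → [ɖ] is the alternation; the neighbouring /ɢ/ is constant.
/ʐ/ is a fricative while /ɢ/ is a stop; the output [ɖ] is a stop, matching the trigger — so the feature that spreads is manner.
Checking the remaining alternation: /χ/ → [q] after /b/ (fricative → stop, matching a stop) — only manner changes, and always toward the preceding segment.
Nothing changes in [ɴezθə]: there the adjacent consonants already agree in manner (/θ/ and /z/ are both fricatives), so this form is consistent with the same rule.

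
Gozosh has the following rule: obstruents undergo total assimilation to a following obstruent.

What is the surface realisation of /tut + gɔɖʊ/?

[tuggɔɖʊ]

/t/ is the segment targeted by the rule; it sits immediately before /g/, so it assimilates completely and surfaces as [g].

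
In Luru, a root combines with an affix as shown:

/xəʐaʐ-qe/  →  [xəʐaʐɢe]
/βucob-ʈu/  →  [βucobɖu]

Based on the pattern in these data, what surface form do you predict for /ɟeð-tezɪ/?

The data show progressive voicing assimilation: /q/ → [ɢ] after /ʐ/; /ʈ/ → [ɖ] after /b/. In each pair only voicing changes, matching the preceding consonant, while place and manner stay constant.
/t/ is a voiceless alveolar stop. The preceding trigger /ð/ is voiced, so /t/ must become voiced as well.
Changing only its voicing to voiced gives [d] — the voiced alveolar stop.

[ɟeðdezɪ]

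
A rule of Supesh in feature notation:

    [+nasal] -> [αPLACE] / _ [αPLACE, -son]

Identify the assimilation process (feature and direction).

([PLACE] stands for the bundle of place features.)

The rule copies the place features (abbreviated [PLACE]) from the environment onto the target, so the assimilating feature is place.
The conditioning segment sits to the right of the focus bar, meaning the trigger follows the segment that changes — regressive assimilation.

regressive place assimilation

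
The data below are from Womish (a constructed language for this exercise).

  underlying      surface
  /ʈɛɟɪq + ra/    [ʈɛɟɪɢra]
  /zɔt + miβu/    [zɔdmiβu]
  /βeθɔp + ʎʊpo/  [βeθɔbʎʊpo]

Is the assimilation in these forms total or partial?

Underlying /q/ is realised as [ɢ] next to /r/; /r/ itself does not change.
The change voiceless → voiced matches the voicing of the following /r/, identifying this as voicing assimilation.
Place and manner are unchanged, so the assimilation is partial, not total.
Checking the remaining alternations: /t/ → [d] before /m/ (voiceless → voiced, matching voiced); /p/ → [b] before /ʎ/ (voiceless → voiced, matching voiced) — only voicing changes, and always toward the following segment.

partial assimilation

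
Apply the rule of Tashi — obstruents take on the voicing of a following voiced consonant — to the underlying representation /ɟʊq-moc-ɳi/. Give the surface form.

[ɟʊɢmoɟɳi]

/q/ is a voiceless uvular stop. The following trigger /m/ is voiced, so /q/ must become voiced as well.
A voiced uvular stop is [ɢ], so the surface segment is [ɢ].
The same rule applies at the second boundary: /c/ → [ɟ] next to /ɳ/.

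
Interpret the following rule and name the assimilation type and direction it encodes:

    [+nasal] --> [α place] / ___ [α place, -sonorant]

regressive place assimilation

The rule copies the place features (abbreviated [place]) from the environment onto the target, so the assimilating feature is place.
The conditioning segment sits to the right of the focus bar, meaning the trigger follows the segment that changes — regressive assimilation.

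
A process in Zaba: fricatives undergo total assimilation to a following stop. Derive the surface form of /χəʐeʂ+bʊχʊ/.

/ʂ/ is the segment targeted by the rule; it sits immediately before /b/, so it assimilates completely and surfaces as [b].

[χəʐebbʊχʊ]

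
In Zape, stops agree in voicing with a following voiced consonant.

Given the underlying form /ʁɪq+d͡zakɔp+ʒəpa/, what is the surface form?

/q/ is a voiceless uvular stop. The following trigger /d͡z/ is voiced, so /q/ must become voiced as well.
Changing only its voicing to voiced gives [ɢ] — the voiced uvular stop.
The same rule applies at the second boundary: /p/ → [b] next to /ʒ/.

[ʁɪɢd͡zakɔbʒəpa]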